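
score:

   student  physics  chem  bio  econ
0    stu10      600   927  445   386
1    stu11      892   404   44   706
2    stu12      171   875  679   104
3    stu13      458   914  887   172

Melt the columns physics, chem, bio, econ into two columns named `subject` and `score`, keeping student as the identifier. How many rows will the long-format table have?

4 student values × 4 melted columns = 16 rows.

16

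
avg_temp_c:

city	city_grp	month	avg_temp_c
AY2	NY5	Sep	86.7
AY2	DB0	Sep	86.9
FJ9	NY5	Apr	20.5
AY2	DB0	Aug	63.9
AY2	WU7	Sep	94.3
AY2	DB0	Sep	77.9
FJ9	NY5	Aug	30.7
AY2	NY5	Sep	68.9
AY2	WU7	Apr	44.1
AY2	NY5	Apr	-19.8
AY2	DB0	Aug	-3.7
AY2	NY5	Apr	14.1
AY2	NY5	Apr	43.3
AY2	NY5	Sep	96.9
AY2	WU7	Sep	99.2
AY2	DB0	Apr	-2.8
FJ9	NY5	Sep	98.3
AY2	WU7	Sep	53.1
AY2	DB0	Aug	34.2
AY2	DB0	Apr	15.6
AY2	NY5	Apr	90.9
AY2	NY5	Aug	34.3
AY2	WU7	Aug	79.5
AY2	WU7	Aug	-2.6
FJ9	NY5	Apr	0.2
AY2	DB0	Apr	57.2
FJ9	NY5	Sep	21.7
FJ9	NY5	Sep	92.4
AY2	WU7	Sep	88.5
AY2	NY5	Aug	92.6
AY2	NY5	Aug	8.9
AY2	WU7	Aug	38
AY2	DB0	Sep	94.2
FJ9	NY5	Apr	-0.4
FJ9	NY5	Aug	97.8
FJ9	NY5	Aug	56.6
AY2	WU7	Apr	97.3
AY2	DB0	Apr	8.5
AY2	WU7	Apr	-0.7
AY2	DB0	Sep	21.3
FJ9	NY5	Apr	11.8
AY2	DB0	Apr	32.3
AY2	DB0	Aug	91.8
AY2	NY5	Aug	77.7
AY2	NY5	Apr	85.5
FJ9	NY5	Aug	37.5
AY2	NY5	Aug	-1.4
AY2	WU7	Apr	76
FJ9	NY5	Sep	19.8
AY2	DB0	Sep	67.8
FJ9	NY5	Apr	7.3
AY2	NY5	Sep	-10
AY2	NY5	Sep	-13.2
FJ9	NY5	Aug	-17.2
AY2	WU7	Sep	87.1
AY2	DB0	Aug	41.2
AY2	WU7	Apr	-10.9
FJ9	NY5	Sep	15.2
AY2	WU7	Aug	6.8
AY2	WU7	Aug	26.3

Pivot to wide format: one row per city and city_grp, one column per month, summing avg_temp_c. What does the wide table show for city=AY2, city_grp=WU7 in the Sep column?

Rows with city=AY2, city_grp=WU7 and month=Sep: avg_temp_c values are 94.3, 99.2, 53.1, 88.5, 87.1.
94.3 + 99.2 + 53.1 + 88.5 + 87.1 = 422.2.

422.2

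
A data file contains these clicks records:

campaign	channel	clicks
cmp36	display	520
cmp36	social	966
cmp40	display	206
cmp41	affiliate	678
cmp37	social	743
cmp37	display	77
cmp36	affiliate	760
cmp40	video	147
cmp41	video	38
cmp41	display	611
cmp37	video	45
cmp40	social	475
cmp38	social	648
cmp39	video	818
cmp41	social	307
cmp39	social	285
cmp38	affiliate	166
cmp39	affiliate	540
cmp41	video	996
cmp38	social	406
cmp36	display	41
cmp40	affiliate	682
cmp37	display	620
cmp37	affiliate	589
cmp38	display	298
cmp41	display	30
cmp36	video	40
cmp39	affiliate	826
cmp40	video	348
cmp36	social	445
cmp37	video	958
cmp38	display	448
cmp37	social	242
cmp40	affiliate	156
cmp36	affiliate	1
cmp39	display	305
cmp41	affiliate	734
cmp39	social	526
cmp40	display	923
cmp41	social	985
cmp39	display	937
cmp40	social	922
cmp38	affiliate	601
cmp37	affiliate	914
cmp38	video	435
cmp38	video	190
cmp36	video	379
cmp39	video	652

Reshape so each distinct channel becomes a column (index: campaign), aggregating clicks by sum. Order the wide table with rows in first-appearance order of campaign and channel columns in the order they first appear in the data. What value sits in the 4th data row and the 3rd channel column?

1503

With rows in first-appearance order of campaign, row 4 is campaign=cmp37. channel columns in first-appearance order: display, social, affiliate, video; column 3 is affiliate.
Long rows with campaign=cmp37, channel=affiliate: 589 + 914 = 1503.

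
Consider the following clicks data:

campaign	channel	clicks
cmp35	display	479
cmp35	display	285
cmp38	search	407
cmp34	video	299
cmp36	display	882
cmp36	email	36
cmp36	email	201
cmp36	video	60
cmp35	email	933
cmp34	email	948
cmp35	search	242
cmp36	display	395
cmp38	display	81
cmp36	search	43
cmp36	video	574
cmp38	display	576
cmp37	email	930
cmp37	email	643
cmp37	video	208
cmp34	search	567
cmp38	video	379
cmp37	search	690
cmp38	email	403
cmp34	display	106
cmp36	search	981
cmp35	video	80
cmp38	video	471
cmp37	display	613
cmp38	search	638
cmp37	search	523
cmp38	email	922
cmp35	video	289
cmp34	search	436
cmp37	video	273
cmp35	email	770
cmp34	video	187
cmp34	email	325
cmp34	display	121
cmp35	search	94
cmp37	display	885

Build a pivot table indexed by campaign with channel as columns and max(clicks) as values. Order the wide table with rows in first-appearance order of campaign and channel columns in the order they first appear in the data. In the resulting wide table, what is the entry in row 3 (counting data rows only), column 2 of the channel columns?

567

With rows in first-appearance order of campaign, row 3 is campaign=cmp34. channel columns in first-appearance order: display, search, video, email; column 2 is search.
Long rows with campaign=cmp34, channel=search: max(567, 436) = 567.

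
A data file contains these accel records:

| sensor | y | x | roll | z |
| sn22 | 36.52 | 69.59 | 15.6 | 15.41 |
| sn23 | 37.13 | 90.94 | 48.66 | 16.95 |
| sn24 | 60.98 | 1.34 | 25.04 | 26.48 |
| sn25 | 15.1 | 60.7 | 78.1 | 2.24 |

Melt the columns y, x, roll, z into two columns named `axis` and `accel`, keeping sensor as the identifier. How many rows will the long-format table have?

16

4 sensor values × 4 melted columns = 16 rows.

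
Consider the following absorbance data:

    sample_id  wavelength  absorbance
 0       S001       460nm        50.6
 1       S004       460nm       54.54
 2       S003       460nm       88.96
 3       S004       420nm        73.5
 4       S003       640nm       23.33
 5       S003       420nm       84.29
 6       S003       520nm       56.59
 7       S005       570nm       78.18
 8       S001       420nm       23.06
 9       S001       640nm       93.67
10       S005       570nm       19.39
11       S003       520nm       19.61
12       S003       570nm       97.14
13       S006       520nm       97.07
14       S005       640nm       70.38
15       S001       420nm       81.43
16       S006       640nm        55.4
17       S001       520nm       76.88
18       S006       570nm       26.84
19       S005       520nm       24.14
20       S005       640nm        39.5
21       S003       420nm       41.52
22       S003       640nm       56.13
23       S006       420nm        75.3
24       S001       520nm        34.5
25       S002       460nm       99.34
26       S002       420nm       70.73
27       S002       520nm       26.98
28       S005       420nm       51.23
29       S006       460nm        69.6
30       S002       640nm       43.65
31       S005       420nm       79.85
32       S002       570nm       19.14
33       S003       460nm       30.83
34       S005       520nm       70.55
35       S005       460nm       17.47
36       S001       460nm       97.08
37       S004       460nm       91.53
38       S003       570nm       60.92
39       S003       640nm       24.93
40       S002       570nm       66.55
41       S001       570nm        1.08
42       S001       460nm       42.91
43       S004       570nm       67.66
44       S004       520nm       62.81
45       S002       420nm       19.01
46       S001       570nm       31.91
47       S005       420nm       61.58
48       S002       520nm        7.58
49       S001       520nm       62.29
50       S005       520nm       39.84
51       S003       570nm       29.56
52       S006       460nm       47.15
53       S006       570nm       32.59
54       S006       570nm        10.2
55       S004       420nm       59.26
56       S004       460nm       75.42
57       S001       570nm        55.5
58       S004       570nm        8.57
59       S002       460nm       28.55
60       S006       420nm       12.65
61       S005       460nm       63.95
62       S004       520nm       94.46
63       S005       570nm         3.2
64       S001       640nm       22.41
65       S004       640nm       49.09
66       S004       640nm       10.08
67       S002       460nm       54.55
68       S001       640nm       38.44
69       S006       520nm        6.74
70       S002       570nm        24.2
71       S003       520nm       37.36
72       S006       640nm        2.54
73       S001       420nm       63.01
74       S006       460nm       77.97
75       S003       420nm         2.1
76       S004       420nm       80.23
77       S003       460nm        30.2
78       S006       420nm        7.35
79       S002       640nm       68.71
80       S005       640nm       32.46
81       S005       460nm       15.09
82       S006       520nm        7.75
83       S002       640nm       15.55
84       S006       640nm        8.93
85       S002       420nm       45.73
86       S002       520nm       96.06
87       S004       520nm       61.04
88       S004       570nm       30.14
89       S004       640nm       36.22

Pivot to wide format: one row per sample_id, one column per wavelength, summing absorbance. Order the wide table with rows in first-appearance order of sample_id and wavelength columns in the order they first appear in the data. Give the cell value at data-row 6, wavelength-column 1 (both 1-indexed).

With rows in first-appearance order of sample_id, row 6 is sample_id=S002. wavelength columns in first-appearance order: 460nm, 420nm, 640nm, 520nm, 570nm; column 1 is 460nm.
Long rows with sample_id=S002, wavelength=460nm: 99.34 + 28.55 + 54.55 = 182.44.

182.44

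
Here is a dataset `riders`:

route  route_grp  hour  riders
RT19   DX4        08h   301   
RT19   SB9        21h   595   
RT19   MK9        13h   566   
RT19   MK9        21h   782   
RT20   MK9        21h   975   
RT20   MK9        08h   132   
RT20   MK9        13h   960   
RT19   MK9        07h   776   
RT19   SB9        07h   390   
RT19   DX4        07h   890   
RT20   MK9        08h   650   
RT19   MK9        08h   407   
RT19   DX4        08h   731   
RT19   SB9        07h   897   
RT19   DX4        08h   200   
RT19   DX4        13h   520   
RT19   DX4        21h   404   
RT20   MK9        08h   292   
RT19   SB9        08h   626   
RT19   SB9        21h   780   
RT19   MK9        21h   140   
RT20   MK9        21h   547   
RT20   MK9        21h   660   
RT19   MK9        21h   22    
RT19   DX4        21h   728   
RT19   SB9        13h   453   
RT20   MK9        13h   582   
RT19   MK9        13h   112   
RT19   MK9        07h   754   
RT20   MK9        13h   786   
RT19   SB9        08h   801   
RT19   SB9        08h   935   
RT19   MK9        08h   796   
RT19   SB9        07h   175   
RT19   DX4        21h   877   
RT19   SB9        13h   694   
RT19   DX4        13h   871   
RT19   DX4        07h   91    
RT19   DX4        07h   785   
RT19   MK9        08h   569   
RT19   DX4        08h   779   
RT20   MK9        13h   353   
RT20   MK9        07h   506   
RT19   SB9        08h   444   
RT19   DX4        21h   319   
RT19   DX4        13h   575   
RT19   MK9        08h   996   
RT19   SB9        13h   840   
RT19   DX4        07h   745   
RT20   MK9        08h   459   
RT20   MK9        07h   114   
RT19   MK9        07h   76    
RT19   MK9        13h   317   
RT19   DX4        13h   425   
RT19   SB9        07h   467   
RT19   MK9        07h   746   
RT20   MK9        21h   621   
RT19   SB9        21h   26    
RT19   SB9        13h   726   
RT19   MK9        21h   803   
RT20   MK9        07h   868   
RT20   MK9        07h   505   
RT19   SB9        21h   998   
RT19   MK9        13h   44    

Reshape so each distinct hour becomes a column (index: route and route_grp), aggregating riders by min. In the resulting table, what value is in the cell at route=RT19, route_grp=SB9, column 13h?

Rows with route=RT19, route_grp=SB9 and hour=13h: riders values are 453, 694, 840, 726.
min(453, 694, 840, 726) = 453.

453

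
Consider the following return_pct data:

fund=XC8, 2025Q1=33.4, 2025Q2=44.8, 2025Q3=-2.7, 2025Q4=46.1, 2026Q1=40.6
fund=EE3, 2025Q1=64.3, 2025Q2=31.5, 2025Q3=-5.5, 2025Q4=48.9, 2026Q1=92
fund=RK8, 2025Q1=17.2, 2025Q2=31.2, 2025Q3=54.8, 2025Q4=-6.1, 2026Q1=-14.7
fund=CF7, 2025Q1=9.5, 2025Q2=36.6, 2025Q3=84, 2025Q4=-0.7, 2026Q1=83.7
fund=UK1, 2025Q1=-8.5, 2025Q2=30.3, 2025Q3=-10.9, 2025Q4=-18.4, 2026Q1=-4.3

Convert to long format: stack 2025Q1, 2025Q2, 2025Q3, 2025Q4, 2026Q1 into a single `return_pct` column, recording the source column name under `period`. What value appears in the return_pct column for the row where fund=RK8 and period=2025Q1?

17.2

Unpivoting turns each (fund, wide-column) pair into one long row.
The wide cell at row RK8, column 2025Q1 holds 17.2, so the long row (RK8, 2025Q1) has return_pct=17.2.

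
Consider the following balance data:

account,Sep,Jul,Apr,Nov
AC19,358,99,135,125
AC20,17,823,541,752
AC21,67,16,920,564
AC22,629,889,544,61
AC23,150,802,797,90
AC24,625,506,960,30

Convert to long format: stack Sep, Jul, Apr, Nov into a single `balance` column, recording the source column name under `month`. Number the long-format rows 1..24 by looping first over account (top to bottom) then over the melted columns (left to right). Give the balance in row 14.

889

24 rows total (6 × 4). Row 14: index ⌊(14-1)/4⌋ = 3 into account → AC22; (14-1) mod 4 = 1 into the melted columns → Jul.
So row 14 is (AC22, Jul, 889); balance = 889.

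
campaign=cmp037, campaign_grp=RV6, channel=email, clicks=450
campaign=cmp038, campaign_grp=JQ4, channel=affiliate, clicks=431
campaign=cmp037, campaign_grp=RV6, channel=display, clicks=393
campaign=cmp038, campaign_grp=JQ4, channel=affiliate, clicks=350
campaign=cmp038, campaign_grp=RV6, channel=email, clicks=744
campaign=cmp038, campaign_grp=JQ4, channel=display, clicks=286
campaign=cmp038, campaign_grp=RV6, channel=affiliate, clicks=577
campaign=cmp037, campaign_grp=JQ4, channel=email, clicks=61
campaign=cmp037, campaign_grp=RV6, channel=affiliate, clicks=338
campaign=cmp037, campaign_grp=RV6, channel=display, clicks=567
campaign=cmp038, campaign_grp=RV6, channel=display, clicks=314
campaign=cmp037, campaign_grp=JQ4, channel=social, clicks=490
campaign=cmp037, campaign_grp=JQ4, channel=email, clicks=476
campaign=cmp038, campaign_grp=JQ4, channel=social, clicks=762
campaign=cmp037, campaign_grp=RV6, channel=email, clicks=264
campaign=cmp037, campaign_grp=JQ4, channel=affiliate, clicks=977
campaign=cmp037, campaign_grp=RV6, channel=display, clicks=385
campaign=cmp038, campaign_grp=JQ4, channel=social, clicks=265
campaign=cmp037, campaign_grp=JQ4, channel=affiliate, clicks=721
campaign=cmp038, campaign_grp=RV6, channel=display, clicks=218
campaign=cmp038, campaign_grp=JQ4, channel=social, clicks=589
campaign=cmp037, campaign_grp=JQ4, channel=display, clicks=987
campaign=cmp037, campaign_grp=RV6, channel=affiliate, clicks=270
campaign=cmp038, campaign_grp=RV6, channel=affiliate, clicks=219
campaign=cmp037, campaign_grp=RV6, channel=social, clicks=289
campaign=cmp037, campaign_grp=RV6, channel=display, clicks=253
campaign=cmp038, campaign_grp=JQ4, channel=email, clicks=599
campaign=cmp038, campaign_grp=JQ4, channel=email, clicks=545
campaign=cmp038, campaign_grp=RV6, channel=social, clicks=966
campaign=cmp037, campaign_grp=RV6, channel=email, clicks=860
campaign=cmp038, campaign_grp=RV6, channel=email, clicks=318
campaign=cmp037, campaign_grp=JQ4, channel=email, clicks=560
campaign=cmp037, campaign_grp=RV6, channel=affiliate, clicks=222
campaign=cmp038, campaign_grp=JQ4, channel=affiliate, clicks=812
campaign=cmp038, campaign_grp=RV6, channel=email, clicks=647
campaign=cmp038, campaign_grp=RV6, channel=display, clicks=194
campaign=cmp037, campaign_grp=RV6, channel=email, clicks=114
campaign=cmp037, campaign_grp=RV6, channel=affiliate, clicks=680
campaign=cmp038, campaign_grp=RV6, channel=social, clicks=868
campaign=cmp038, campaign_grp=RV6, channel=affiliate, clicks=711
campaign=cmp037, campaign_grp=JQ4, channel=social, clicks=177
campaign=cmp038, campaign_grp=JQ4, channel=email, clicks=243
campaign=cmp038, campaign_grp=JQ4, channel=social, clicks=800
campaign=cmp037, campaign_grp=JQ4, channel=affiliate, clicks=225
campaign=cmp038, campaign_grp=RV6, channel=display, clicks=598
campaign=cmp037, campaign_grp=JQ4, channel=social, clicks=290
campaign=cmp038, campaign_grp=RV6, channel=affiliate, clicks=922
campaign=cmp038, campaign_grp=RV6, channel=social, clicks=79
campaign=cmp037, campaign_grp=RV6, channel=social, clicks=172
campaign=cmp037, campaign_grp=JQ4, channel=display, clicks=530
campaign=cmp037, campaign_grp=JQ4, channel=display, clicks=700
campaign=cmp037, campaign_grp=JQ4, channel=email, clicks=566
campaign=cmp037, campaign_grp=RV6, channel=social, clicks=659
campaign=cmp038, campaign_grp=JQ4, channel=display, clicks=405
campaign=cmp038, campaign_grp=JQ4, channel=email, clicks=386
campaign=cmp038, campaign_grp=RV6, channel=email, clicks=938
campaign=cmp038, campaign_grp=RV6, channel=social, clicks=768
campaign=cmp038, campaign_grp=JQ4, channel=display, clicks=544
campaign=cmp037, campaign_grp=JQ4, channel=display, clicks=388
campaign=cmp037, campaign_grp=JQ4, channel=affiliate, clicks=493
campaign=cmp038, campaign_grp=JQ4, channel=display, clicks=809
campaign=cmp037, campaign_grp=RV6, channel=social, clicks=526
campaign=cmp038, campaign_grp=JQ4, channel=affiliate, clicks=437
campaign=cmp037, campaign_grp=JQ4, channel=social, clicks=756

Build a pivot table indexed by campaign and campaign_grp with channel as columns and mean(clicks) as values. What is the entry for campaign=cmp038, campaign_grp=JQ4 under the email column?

443.25

Rows with campaign=cmp038, campaign_grp=JQ4 and channel=email: clicks values are 599, 545, 243, 386.
(599 + 545 + 243 + 386) / 4 = 443.25.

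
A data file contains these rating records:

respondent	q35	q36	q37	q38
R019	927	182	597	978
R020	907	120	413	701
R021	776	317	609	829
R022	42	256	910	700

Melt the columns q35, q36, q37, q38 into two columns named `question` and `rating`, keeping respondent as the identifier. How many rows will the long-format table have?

16

4 respondent values × 4 melted columns = 16 rows.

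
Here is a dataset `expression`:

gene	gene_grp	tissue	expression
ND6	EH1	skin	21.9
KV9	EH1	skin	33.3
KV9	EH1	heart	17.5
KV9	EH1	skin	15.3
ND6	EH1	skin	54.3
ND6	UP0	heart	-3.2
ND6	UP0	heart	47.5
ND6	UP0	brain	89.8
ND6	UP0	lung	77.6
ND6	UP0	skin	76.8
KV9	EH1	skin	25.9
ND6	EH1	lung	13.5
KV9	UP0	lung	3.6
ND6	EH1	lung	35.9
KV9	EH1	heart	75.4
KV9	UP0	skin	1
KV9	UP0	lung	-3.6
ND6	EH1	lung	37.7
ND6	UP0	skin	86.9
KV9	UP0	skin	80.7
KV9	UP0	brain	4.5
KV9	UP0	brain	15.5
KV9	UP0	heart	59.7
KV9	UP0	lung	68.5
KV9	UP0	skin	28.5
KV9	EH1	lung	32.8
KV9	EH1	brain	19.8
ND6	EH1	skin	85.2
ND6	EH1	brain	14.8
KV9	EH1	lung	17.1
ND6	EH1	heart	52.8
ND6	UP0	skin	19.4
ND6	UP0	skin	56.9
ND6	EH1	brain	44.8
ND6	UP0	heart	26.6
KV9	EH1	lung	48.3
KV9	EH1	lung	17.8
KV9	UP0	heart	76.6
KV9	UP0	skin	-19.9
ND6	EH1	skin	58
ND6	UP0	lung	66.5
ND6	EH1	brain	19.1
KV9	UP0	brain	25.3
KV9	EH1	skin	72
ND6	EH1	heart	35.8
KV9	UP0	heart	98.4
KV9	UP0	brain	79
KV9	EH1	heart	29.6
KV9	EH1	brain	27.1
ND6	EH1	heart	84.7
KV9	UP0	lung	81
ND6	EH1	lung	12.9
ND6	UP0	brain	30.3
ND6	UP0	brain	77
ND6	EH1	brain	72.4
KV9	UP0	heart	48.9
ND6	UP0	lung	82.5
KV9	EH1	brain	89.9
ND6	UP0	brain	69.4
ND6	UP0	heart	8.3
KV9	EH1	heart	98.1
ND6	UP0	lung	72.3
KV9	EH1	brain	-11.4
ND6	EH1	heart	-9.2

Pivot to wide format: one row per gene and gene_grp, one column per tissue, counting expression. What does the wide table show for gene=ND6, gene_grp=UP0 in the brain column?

Rows with gene=ND6, gene_grp=UP0 and tissue=brain: expression values are 89.8, 30.3, 77, 69.4.
4 rows match — count = 4.

4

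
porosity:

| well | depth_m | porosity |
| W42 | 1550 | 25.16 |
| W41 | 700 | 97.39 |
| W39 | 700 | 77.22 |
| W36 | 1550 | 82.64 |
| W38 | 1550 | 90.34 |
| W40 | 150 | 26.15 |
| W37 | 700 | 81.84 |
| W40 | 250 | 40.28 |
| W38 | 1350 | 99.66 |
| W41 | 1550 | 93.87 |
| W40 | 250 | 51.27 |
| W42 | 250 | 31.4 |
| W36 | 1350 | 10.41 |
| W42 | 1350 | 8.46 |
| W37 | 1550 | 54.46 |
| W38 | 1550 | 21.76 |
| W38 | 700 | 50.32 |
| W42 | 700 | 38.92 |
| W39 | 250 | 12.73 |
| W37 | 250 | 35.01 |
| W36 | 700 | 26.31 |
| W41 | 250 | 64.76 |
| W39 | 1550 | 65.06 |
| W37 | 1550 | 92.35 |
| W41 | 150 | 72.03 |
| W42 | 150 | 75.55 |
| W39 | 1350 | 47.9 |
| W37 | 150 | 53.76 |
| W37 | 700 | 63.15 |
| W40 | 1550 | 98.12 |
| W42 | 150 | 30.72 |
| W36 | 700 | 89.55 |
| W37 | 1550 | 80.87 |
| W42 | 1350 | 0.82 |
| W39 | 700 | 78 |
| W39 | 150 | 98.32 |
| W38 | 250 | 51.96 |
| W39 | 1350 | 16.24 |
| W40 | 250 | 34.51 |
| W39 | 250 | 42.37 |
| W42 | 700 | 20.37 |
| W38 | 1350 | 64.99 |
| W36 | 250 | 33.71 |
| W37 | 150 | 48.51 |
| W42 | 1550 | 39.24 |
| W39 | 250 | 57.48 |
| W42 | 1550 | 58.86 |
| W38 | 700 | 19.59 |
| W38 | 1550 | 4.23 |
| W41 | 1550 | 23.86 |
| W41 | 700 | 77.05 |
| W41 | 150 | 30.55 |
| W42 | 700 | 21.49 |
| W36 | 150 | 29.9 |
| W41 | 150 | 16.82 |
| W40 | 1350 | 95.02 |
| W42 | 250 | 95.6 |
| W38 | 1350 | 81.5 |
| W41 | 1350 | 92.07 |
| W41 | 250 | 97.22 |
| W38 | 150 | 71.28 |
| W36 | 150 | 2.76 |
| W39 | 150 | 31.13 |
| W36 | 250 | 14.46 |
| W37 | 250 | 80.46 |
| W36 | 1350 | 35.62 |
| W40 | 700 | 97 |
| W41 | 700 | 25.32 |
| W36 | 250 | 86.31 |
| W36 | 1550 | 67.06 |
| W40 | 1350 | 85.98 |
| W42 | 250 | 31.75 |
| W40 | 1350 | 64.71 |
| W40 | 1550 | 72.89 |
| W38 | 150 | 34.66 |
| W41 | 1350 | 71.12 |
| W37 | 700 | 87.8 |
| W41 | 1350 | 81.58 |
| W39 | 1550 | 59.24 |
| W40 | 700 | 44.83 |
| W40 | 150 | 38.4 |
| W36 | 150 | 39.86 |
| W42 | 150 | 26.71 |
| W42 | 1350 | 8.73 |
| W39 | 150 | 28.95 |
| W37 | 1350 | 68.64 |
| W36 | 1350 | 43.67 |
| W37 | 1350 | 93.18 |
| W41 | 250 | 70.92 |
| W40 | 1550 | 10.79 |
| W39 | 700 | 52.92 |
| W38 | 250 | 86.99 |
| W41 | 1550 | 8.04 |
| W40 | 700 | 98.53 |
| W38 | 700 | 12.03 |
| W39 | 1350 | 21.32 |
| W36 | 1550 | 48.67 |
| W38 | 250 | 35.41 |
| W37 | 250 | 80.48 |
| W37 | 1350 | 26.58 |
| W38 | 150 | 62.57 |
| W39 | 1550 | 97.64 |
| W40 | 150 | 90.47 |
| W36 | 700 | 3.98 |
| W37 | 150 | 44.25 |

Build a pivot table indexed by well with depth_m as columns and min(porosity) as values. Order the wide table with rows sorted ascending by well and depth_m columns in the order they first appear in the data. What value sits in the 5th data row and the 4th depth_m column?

With rows sorted ascending by well, row 5 is well=W40. depth_m columns in first-appearance order: 1550, 700, 150, 250, 1350; column 4 is 250.
Long rows with well=W40, depth_m=250: min(40.28, 51.27, 34.51) = 34.51.

34.51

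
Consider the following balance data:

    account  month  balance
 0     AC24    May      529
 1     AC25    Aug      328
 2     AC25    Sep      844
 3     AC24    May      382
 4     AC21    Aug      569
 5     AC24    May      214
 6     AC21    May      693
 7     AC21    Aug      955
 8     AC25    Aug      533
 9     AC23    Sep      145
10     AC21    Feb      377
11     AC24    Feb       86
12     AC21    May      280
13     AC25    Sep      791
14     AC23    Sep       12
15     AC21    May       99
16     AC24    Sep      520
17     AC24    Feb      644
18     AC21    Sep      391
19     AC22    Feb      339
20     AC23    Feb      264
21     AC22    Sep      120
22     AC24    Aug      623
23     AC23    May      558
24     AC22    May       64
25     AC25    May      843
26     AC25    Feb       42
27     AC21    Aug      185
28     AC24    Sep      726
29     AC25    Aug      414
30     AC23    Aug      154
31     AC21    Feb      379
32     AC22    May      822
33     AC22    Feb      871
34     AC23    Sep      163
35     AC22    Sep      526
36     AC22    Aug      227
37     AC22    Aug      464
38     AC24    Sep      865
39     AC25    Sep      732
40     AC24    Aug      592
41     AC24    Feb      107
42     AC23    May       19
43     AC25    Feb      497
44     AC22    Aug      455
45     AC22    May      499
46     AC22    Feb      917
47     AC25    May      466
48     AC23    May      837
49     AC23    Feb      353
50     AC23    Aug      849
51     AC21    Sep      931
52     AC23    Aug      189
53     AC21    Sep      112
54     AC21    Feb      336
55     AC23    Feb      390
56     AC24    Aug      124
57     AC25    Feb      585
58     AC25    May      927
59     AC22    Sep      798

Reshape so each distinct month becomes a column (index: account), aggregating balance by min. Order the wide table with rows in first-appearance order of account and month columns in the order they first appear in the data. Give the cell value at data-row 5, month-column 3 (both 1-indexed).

120

With rows in first-appearance order of account, row 5 is account=AC22. month columns in first-appearance order: May, Aug, Sep, Feb; column 3 is Sep.
Long rows with account=AC22, month=Sep: min(120, 526, 798) = 120.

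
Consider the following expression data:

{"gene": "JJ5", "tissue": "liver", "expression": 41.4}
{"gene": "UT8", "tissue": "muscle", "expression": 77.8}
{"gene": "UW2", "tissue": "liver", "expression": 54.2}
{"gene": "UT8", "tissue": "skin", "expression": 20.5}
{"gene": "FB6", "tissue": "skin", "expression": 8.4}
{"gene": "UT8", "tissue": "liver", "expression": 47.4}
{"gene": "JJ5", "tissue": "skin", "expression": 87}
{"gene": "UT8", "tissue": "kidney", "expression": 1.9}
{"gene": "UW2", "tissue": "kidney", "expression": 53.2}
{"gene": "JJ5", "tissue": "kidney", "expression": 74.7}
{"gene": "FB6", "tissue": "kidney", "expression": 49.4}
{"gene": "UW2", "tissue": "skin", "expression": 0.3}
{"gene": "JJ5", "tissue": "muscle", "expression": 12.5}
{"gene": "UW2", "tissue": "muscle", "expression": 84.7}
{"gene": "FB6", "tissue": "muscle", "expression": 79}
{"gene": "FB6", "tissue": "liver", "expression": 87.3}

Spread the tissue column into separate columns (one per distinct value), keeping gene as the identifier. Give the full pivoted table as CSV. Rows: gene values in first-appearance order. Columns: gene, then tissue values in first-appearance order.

gene,liver,muscle,skin,kidney
JJ5,41.4,12.5,87,74.7
UT8,47.4,77.8,20.5,1.9
UW2,54.2,84.7,0.3,53.2
FB6,87.3,79,8.4,49.4

Columns: gene plus the 4 distinct tissue values (liver, muscle, skin, kidney).
For example, row JJ5 column liver takes expression=41.4 from the long row (JJ5, liver).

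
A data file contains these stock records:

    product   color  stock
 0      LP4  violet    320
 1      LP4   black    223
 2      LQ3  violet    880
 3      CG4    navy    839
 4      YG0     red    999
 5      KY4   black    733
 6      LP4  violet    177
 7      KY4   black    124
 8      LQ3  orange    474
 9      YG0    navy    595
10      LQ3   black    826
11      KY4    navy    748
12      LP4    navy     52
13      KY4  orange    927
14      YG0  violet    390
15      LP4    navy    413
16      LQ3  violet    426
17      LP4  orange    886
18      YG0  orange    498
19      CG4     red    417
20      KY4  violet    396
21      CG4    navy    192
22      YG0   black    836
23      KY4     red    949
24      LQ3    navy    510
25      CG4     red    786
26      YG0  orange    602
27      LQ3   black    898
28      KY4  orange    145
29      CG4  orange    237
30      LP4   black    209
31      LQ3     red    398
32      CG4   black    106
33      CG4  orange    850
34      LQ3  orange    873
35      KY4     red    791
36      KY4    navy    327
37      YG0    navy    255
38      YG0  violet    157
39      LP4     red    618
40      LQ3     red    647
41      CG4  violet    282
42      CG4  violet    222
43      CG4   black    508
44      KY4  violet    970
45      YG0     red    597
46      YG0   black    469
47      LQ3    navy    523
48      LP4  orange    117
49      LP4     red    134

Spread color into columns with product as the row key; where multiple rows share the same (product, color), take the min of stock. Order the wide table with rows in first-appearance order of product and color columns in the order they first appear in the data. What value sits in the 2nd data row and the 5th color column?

With rows in first-appearance order of product, row 2 is product=LQ3. color columns in first-appearance order: violet, black, navy, red, orange; column 5 is orange.
Long rows with product=LQ3, color=orange: min(474, 873) = 474.

474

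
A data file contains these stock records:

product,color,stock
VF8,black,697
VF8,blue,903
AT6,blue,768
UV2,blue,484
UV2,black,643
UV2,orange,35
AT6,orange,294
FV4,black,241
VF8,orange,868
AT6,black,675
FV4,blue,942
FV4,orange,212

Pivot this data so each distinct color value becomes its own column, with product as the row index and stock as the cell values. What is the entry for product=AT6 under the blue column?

768

Wide layout: rows indexed by product, columns are the 3 distinct color values (black, blue, orange).
Cell (product=AT6, color=blue) draws from the long row where product=AT6 and color=blue, which has stock=768.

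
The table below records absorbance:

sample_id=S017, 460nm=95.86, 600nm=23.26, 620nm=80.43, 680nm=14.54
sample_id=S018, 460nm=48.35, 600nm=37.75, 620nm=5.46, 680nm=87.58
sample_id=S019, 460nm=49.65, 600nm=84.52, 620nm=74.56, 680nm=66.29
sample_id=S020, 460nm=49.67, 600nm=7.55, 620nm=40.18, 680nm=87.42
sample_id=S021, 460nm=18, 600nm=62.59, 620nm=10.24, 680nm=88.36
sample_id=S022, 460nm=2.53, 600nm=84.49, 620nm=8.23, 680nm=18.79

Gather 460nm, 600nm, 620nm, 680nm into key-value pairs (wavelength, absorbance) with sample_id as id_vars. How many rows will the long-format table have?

6 sample_id values × 4 melted columns = 24 rows.

24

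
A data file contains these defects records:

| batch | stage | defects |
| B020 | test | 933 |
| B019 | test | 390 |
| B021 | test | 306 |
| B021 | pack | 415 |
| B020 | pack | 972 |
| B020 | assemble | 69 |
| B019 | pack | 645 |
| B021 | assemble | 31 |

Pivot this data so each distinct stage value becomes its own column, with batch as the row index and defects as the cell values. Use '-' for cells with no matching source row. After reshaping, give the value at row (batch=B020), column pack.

The long row with batch=B020, stage=pack has defects=972.

972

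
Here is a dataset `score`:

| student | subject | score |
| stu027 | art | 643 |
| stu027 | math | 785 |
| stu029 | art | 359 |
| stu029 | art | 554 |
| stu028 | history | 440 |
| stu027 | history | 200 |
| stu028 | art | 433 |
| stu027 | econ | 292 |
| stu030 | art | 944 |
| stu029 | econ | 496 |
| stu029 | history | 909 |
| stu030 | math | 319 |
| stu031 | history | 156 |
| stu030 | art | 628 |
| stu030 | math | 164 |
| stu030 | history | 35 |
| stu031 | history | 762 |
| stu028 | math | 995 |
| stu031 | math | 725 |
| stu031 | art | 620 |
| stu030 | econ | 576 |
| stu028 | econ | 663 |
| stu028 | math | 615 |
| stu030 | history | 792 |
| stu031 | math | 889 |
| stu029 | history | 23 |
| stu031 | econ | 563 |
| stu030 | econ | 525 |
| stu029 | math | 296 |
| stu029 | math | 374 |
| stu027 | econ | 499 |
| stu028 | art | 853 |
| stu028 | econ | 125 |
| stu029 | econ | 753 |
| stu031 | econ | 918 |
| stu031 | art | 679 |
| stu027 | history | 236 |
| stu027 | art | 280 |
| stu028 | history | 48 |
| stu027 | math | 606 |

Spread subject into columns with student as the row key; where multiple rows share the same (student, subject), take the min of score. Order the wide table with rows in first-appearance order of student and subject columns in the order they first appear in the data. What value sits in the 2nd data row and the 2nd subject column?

With rows in first-appearance order of student, row 2 is student=stu029. subject columns in first-appearance order: art, math, history, econ; column 2 is math.
Long rows with student=stu029, subject=math: min(296, 374) = 296.

296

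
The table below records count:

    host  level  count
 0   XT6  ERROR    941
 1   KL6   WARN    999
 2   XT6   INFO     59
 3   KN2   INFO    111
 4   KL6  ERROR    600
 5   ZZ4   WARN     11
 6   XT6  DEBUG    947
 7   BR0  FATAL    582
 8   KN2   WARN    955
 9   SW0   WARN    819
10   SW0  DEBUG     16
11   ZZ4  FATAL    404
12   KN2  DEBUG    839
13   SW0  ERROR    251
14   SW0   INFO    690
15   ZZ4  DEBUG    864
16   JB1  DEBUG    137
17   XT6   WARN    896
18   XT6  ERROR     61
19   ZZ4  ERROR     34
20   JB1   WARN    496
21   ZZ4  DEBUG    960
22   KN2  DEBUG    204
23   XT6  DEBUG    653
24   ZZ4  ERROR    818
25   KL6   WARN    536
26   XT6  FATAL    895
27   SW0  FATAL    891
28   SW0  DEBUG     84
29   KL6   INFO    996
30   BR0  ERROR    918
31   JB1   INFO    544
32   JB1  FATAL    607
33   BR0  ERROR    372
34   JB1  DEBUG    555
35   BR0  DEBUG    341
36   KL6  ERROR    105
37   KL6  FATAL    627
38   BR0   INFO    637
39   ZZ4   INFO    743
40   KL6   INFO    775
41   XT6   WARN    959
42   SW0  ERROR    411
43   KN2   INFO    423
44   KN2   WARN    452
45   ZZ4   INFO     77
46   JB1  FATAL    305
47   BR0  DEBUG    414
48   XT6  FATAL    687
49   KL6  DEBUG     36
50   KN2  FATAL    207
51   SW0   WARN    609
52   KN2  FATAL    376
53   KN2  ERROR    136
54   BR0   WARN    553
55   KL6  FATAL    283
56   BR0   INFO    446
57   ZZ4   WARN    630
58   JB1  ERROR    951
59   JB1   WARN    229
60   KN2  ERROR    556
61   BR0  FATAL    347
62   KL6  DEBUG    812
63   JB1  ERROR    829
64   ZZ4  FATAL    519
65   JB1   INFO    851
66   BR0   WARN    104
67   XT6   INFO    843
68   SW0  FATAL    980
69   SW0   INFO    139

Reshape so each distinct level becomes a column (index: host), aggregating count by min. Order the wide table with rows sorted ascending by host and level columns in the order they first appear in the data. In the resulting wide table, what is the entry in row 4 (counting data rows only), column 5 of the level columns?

With rows sorted ascending by host, row 4 is host=KN2. level columns in first-appearance order: ERROR, WARN, INFO, DEBUG, FATAL; column 5 is FATAL.
Long rows with host=KN2, level=FATAL: min(207, 376) = 207.

207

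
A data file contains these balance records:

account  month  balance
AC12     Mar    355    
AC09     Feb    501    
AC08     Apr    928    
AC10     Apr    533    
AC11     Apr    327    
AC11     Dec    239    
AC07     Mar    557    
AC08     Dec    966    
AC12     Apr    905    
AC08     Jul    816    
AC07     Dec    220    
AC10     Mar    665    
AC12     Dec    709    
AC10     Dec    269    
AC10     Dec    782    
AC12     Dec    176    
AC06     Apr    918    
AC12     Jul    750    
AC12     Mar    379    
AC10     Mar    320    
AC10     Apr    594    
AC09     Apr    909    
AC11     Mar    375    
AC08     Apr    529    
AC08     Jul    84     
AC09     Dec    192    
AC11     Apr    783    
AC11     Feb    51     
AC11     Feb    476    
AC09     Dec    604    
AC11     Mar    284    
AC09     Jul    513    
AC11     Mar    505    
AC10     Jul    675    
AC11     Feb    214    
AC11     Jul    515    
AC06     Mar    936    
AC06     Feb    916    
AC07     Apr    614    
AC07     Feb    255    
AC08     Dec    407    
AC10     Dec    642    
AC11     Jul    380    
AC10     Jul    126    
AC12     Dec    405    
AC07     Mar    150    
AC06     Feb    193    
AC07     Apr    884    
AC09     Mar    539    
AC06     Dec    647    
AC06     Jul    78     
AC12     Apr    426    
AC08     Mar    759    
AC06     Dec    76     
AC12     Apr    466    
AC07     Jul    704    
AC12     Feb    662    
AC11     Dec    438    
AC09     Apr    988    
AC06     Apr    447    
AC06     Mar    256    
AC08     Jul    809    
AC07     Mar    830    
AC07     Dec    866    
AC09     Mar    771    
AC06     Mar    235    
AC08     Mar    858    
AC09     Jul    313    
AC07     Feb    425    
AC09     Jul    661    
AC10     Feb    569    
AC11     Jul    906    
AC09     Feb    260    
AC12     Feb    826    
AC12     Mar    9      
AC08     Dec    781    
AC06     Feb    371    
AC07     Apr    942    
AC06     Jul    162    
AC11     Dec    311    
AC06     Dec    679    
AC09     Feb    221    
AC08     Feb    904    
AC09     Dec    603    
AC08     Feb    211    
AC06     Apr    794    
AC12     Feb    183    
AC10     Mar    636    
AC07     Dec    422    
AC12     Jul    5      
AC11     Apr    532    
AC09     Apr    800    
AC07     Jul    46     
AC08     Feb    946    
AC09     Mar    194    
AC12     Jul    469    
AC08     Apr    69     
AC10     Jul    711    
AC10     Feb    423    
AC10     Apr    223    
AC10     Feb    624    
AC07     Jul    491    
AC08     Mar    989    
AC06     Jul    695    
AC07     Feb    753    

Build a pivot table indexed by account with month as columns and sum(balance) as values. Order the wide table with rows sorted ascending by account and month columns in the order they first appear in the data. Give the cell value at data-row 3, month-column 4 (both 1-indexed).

With rows sorted ascending by account, row 3 is account=AC08. month columns in first-appearance order: Mar, Feb, Apr, Dec, Jul; column 4 is Dec.
Long rows with account=AC08, month=Dec: 966 + 407 + 781 = 2154.

2154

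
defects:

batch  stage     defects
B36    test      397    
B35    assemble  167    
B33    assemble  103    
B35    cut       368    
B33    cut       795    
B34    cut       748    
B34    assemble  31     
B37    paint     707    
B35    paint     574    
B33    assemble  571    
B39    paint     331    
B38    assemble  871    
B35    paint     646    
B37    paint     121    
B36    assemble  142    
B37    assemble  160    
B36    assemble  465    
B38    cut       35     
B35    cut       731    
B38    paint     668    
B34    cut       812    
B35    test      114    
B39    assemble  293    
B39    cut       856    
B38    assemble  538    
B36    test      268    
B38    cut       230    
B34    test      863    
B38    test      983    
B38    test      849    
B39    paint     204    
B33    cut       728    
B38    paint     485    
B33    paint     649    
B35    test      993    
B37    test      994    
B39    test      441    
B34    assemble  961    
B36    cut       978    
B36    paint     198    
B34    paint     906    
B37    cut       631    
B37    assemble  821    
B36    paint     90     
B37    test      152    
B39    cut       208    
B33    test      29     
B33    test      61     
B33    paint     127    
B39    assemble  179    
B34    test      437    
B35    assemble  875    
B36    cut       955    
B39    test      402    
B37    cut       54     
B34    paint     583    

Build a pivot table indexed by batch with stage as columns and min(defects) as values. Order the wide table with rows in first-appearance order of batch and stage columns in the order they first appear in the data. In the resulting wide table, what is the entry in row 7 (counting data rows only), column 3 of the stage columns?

35

With rows in first-appearance order of batch, row 7 is batch=B38. stage columns in first-appearance order: test, assemble, cut, paint; column 3 is cut.
Long rows with batch=B38, stage=cut: min(35, 230) = 35.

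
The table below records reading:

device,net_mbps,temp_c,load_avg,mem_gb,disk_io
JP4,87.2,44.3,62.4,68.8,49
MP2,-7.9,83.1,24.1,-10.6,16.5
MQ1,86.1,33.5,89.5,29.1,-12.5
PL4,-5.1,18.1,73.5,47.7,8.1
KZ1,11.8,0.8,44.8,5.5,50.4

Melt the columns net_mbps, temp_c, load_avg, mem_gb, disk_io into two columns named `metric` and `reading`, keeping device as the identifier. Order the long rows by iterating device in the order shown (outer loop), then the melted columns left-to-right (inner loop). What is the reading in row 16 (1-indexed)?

-5.1

25 rows total (5 × 5). Row 16: index ⌊(16-1)/5⌋ = 3 into device → PL4; (16-1) mod 5 = 0 into the melted columns → net_mbps.
So row 16 is (PL4, net_mbps, -5.1); reading = -5.1.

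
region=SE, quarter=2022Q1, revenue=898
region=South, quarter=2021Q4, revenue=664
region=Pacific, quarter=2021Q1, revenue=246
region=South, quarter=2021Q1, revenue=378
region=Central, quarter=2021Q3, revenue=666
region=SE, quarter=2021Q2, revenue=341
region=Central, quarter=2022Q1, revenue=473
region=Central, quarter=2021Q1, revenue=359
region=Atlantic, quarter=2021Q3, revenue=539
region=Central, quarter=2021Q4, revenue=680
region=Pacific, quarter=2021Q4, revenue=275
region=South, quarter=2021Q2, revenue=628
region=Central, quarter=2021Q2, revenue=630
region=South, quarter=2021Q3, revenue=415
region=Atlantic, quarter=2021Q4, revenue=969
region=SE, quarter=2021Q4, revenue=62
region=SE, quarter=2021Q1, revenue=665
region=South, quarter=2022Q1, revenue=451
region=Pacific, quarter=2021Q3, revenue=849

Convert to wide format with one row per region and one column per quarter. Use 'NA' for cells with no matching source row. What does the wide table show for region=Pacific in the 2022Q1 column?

NA

No long-format row has region=Pacific and quarter=2022Q1, so the cell is NA.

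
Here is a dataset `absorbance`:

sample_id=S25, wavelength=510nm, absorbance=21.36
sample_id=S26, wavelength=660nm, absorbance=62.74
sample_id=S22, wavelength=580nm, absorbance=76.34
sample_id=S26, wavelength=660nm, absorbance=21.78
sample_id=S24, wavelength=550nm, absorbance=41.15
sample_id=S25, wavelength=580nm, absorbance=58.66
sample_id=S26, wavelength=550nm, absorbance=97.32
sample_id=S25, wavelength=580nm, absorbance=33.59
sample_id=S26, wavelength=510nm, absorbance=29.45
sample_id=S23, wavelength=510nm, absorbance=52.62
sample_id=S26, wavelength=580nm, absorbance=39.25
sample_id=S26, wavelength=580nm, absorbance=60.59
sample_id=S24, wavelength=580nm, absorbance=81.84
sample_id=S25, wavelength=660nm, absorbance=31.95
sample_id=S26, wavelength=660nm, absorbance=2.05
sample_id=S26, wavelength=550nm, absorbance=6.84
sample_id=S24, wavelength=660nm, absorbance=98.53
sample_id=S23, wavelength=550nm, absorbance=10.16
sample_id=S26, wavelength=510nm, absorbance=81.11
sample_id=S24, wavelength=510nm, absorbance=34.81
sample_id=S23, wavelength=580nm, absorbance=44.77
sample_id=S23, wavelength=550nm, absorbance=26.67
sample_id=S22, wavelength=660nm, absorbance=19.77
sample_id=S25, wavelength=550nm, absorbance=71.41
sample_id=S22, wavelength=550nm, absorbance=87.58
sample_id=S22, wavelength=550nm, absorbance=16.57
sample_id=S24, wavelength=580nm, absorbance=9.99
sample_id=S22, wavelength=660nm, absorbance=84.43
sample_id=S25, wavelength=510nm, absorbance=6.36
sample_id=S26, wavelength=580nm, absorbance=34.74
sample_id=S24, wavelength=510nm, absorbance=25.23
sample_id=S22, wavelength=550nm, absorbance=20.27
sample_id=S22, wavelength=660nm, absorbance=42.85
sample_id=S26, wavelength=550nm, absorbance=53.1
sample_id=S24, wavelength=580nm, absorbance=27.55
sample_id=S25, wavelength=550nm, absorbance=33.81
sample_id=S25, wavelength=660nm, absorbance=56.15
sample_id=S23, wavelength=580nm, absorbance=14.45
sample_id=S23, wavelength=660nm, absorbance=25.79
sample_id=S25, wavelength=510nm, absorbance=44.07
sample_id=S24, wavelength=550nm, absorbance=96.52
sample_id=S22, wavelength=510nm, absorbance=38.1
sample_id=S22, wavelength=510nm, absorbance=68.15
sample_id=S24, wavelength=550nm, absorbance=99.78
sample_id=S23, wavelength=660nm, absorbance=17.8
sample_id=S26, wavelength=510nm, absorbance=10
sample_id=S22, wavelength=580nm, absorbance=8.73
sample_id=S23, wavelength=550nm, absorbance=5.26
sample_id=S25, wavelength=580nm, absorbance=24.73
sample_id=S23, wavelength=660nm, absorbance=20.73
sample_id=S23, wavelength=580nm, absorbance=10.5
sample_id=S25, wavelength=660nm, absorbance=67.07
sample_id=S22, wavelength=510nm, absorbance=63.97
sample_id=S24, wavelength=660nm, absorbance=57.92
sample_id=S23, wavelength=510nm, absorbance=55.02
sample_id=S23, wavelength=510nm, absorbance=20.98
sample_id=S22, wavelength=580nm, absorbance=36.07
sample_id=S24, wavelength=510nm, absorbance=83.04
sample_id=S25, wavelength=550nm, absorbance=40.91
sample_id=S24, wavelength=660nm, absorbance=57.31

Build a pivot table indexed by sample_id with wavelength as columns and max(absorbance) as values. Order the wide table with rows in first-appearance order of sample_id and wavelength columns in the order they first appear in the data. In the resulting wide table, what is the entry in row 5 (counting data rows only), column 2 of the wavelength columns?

With rows in first-appearance order of sample_id, row 5 is sample_id=S23. wavelength columns in first-appearance order: 510nm, 660nm, 580nm, 550nm; column 2 is 660nm.
Long rows with sample_id=S23, wavelength=660nm: max(25.79, 17.8, 20.73) = 25.79.

25.79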